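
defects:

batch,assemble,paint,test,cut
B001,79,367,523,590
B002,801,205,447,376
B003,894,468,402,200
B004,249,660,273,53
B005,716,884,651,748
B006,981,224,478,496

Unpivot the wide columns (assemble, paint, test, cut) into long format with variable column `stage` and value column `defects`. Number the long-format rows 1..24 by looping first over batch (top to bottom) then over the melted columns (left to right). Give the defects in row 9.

894

24 rows total (6 × 4). Row 9: index ⌊(9-1)/4⌋ = 2 into batch → B003; (9-1) mod 4 = 0 into the melted columns → assemble.
So row 9 is (B003, assemble, 894); defects = 894.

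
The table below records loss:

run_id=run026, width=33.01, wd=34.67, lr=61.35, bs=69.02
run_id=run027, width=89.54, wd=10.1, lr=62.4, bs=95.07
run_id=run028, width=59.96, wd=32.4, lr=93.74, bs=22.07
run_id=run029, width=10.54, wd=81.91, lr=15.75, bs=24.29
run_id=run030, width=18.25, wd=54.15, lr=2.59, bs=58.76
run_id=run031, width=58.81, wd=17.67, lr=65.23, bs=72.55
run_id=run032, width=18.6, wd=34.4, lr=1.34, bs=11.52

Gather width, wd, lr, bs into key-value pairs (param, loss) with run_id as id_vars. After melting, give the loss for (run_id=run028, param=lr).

93.74

Unpivoting turns each (run_id, wide-column) pair into one long row.
The wide cell at row run028, column lr holds 93.74, so the long row (run028, lr) has loss=93.74.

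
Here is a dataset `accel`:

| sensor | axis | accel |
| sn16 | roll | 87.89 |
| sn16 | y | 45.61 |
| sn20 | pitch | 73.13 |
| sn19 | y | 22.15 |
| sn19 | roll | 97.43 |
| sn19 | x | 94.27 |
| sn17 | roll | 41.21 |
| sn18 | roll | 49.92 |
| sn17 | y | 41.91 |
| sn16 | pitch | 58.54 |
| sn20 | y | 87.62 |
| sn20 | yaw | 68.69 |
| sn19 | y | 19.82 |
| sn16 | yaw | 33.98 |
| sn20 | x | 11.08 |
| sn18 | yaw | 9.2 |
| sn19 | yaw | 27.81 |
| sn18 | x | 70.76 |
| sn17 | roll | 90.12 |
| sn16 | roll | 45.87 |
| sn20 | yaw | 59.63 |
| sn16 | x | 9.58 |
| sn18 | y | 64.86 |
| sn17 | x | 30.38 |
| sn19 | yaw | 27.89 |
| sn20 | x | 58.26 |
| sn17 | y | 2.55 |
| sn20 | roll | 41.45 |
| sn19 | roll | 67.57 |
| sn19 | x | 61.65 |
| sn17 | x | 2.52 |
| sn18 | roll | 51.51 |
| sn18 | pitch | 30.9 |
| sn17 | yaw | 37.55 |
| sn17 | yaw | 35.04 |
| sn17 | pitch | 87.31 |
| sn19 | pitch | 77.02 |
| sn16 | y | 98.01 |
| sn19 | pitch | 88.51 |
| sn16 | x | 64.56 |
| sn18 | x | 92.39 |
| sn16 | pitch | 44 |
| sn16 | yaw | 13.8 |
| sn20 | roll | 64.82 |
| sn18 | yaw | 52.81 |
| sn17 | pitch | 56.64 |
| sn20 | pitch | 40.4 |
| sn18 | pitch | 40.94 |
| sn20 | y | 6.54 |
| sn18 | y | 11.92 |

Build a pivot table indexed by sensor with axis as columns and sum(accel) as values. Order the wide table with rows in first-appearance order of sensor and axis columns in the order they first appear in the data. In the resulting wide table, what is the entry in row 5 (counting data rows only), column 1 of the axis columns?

With rows in first-appearance order of sensor, row 5 is sensor=sn18. axis columns in first-appearance order: roll, y, pitch, x, yaw; column 1 is roll.
Long rows with sensor=sn18, axis=roll: 49.92 + 51.51 = 101.43.

101.43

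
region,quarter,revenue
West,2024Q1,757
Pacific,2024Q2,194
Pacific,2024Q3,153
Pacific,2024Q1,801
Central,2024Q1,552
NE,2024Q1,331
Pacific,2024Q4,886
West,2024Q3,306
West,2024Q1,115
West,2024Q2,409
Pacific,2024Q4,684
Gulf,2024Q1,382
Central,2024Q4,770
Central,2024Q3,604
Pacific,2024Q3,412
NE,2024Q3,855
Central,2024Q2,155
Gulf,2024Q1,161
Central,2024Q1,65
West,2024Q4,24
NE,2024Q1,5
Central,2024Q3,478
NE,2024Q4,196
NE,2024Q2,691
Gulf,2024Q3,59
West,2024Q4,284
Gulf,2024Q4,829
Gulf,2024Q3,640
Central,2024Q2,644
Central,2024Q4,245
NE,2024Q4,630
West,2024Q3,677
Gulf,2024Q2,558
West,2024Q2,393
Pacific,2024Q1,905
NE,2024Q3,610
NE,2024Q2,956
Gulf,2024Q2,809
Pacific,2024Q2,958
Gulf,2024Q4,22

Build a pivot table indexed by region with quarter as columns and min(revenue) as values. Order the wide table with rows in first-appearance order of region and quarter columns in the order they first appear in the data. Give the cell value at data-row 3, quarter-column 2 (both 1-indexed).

With rows in first-appearance order of region, row 3 is region=Central. quarter columns in first-appearance order: 2024Q1, 2024Q2, 2024Q3, 2024Q4; column 2 is 2024Q2.
Long rows with region=Central, quarter=2024Q2: min(155, 644) = 155.

155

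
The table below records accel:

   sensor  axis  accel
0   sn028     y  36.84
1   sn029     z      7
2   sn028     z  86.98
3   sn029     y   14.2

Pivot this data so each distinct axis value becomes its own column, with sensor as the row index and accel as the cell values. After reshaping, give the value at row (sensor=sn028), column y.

36.84

Wide layout: rows indexed by sensor, columns are the 2 distinct axis values (y, z).
Cell (sensor=sn028, axis=y) draws from the long row where sensor=sn028 and axis=y, which has accel=36.84.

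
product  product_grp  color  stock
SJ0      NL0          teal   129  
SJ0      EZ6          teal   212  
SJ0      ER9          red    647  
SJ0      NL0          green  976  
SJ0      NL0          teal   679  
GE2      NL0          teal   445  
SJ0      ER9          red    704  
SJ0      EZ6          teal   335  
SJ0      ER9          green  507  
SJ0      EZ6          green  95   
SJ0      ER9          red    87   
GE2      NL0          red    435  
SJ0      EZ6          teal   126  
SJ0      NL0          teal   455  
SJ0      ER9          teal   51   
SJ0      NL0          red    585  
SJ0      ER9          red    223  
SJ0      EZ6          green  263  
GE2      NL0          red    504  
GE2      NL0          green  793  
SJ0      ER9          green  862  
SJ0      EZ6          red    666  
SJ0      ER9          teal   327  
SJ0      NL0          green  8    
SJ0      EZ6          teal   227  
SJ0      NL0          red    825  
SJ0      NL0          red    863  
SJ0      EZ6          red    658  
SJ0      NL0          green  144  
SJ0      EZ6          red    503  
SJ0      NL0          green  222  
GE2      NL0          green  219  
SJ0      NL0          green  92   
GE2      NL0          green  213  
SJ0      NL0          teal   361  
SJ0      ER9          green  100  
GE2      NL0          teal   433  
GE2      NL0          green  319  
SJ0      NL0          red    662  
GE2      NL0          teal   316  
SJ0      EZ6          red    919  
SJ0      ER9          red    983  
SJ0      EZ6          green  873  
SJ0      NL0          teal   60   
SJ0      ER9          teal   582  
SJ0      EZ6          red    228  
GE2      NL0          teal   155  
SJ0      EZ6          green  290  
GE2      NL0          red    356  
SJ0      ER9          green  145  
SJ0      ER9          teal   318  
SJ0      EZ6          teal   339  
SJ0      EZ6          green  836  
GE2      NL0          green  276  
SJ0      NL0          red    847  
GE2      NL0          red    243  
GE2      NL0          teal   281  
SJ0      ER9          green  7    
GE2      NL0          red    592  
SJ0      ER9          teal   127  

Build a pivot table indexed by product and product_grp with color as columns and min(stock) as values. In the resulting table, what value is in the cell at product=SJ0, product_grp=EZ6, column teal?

126

Rows with product=SJ0, product_grp=EZ6 and color=teal: stock values are 212, 335, 126, 227, 339.
min(212, 335, 126, 227, 339) = 126.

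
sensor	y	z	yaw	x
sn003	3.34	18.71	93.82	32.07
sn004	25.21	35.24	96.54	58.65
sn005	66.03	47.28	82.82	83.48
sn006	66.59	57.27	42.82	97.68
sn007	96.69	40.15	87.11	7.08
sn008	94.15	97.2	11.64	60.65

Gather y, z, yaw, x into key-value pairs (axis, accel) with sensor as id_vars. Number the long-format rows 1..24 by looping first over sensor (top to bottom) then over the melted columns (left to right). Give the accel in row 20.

7.08

24 rows total (6 × 4). Row 20: index ⌊(20-1)/4⌋ = 4 into sensor → sn007; (20-1) mod 4 = 3 into the melted columns → x.
So row 20 is (sn007, x, 7.08); accel = 7.08.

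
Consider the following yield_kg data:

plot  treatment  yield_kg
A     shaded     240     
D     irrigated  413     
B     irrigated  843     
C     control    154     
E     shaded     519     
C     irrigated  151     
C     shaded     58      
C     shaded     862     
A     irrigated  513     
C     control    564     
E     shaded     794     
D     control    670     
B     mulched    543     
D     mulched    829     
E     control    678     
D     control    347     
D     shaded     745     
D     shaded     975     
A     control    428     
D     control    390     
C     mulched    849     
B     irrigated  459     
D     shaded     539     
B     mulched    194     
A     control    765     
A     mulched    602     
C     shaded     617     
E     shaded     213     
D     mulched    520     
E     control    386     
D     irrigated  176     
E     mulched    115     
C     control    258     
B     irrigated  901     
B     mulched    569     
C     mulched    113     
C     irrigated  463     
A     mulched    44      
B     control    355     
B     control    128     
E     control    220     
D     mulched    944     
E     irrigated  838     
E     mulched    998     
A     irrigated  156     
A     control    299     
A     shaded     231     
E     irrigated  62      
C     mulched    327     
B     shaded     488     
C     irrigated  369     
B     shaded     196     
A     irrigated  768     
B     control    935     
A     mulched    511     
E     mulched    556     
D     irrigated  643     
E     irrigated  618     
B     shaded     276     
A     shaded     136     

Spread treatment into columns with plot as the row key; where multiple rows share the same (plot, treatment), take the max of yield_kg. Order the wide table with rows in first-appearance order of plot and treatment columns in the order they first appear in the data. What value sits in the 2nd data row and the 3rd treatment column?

670

With rows in first-appearance order of plot, row 2 is plot=D. treatment columns in first-appearance order: shaded, irrigated, control, mulched; column 3 is control.
Long rows with plot=D, treatment=control: max(670, 347, 390) = 670.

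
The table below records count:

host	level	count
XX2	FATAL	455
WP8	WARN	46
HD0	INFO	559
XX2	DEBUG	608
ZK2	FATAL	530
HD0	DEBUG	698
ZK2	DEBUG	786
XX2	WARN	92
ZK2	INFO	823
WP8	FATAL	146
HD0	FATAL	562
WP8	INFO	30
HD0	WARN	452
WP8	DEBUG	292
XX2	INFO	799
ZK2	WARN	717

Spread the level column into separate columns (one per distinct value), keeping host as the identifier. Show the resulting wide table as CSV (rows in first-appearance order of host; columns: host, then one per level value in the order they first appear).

Columns: host plus the 4 distinct level values (FATAL, WARN, INFO, DEBUG).
For example, row XX2 column FATAL takes count=455 from the long row (XX2, FATAL).

host,FATAL,WARN,INFO,DEBUG
XX2,455,92,799,608
WP8,146,46,30,292
HD0,562,452,559,698
ZK2,530,717,823,786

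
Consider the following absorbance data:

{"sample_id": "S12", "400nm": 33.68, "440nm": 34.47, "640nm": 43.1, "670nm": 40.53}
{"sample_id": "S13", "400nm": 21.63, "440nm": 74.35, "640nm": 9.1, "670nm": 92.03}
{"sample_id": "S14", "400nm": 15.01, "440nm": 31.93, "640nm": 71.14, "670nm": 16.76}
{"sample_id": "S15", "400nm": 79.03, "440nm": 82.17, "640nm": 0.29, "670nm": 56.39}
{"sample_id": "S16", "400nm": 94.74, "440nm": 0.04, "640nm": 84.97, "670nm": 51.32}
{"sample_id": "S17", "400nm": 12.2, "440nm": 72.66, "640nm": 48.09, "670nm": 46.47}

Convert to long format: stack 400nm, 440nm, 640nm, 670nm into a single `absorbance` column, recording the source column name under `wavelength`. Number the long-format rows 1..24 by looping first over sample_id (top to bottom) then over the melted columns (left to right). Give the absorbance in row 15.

24 rows total (6 × 4). Row 15: index ⌊(15-1)/4⌋ = 3 into sample_id → S15; (15-1) mod 4 = 2 into the melted columns → 640nm.
So row 15 is (S15, 640nm, 0.29); absorbance = 0.29.

0.29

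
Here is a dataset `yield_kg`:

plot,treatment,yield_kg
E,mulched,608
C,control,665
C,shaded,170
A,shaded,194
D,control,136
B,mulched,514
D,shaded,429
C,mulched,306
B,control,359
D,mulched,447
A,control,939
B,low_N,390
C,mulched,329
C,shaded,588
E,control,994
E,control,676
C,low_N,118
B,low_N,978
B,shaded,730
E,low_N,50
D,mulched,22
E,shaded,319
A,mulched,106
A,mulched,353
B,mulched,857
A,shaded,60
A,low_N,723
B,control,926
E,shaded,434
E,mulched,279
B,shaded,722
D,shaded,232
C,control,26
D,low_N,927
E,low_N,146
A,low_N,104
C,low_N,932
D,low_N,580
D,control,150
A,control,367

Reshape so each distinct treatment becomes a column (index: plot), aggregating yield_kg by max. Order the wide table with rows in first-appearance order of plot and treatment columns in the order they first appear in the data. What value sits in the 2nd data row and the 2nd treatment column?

With rows in first-appearance order of plot, row 2 is plot=C. treatment columns in first-appearance order: mulched, control, shaded, low_N; column 2 is control.
Long rows with plot=C, treatment=control: max(665, 26) = 665.

665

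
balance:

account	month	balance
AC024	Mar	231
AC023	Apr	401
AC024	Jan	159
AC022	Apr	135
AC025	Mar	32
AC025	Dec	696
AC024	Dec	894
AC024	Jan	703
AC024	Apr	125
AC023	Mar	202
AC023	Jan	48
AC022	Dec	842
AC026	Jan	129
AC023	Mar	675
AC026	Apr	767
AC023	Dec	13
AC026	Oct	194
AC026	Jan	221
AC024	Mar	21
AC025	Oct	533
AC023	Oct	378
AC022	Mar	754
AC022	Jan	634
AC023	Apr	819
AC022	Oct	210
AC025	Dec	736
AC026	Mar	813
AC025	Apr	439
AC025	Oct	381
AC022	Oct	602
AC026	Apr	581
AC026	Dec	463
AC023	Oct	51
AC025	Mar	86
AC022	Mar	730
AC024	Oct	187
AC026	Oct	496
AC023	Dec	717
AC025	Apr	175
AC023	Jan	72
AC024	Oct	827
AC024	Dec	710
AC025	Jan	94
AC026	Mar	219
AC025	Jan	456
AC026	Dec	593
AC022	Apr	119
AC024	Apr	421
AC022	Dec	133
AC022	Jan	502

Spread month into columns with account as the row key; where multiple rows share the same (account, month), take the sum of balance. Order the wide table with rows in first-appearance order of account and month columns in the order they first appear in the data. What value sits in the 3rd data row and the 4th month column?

975

With rows in first-appearance order of account, row 3 is account=AC022. month columns in first-appearance order: Mar, Apr, Jan, Dec, Oct; column 4 is Dec.
Long rows with account=AC022, month=Dec: 842 + 133 = 975.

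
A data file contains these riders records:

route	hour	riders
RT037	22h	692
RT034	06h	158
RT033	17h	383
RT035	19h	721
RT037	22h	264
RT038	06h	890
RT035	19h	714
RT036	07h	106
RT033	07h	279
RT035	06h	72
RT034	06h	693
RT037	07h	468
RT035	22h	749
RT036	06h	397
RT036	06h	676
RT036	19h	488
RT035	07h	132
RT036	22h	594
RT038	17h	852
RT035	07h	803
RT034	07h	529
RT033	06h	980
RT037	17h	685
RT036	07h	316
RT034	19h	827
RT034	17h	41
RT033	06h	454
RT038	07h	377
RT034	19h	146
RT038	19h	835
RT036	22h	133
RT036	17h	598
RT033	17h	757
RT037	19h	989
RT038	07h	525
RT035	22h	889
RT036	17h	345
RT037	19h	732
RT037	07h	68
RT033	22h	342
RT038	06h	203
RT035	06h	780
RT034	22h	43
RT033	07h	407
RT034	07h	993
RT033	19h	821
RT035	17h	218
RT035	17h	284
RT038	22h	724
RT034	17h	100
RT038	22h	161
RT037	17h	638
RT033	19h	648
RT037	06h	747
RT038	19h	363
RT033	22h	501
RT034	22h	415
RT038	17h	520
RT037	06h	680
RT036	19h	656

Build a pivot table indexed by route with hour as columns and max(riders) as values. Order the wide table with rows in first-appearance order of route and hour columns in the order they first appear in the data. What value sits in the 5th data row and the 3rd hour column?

With rows in first-appearance order of route, row 5 is route=RT038. hour columns in first-appearance order: 22h, 06h, 17h, 19h, 07h; column 3 is 17h.
Long rows with route=RT038, hour=17h: max(852, 520) = 852.

852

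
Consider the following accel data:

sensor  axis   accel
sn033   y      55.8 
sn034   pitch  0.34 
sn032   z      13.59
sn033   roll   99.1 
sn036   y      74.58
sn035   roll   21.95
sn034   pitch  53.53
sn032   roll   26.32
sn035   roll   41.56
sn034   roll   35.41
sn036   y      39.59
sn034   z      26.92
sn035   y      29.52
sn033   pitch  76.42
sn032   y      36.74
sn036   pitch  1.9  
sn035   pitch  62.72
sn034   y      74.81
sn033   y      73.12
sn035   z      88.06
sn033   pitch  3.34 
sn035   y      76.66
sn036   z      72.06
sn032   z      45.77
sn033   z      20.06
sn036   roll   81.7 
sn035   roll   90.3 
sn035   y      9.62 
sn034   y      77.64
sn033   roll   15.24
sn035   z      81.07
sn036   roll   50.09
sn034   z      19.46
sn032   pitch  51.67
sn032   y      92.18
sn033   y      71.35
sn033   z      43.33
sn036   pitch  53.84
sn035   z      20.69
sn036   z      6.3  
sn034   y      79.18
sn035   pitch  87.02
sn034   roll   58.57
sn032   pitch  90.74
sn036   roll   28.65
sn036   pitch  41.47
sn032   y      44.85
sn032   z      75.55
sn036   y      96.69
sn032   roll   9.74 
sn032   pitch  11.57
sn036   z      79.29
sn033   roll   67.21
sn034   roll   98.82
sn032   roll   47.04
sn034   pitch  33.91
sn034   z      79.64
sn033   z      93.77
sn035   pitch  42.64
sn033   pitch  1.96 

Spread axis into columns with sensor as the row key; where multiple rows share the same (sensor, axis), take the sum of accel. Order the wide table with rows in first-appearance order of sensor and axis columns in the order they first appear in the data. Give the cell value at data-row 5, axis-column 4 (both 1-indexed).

153.81

With rows in first-appearance order of sensor, row 5 is sensor=sn035. axis columns in first-appearance order: y, pitch, z, roll; column 4 is roll.
Long rows with sensor=sn035, axis=roll: 21.95 + 41.56 + 90.3 = 153.81.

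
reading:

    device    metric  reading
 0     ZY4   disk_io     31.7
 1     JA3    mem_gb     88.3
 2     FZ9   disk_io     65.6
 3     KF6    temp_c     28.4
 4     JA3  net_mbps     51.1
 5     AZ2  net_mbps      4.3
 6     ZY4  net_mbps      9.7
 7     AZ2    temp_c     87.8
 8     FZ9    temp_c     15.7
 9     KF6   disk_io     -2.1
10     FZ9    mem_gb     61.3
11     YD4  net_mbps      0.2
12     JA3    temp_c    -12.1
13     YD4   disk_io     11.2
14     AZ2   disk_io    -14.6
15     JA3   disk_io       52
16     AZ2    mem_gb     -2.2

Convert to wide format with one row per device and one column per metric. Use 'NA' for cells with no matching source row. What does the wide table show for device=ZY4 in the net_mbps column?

9.7

The long row with device=ZY4, metric=net_mbps has reading=9.7.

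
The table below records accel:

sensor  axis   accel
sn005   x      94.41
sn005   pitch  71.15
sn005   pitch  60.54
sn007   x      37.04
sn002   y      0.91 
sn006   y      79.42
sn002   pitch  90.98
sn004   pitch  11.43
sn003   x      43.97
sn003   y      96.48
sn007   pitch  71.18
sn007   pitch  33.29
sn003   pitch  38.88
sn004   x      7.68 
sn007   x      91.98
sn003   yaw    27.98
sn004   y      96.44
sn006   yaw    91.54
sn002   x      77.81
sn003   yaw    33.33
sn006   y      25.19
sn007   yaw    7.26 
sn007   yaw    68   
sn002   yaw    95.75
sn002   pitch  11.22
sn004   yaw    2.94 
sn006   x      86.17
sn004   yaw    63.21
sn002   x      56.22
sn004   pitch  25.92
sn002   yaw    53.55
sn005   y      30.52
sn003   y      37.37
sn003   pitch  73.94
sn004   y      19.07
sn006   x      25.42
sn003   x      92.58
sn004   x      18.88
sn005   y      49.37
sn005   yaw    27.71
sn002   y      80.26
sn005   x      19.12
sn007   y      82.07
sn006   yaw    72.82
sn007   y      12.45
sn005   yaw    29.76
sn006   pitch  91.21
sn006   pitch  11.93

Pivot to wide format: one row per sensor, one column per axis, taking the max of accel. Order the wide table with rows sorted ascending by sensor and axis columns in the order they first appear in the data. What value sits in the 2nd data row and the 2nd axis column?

With rows sorted ascending by sensor, row 2 is sensor=sn003. axis columns in first-appearance order: x, pitch, y, yaw; column 2 is pitch.
Long rows with sensor=sn003, axis=pitch: max(38.88, 73.94) = 73.94.

73.94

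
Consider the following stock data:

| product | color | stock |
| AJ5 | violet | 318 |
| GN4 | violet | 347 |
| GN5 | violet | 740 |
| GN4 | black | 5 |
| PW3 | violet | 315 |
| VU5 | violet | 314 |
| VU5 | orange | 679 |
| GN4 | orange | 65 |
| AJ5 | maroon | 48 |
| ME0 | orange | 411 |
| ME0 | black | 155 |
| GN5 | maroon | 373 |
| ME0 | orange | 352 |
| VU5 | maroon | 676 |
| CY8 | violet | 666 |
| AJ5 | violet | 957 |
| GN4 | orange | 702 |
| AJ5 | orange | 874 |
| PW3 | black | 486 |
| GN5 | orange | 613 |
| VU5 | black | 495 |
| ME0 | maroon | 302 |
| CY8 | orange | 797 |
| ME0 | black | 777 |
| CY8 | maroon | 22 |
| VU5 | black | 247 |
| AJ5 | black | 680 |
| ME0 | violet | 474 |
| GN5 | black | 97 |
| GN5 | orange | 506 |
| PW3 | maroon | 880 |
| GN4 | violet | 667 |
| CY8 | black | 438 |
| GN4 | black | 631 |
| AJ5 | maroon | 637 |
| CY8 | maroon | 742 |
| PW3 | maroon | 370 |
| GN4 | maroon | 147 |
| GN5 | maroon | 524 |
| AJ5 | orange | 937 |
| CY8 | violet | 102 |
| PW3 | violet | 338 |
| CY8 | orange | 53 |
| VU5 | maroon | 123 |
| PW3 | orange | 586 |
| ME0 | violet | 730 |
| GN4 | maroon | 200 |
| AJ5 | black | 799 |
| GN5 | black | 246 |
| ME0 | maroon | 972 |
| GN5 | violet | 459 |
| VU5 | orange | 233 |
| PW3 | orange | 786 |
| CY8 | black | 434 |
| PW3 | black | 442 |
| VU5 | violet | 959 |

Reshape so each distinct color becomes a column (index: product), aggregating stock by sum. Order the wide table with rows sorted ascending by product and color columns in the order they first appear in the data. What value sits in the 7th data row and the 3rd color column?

912

With rows sorted ascending by product, row 7 is product=VU5. color columns in first-appearance order: violet, black, orange, maroon; column 3 is orange.
Long rows with product=VU5, color=orange: 679 + 233 = 912.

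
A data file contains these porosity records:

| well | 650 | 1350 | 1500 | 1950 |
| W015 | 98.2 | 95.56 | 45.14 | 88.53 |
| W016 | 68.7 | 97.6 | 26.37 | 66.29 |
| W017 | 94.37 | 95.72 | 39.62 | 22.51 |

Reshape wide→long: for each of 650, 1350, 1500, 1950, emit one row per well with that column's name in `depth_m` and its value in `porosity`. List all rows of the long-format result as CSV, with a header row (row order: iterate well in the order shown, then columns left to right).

well,depth_m,porosity
W015,650,98.2
W015,1350,95.56
W015,1500,45.14
W015,1950,88.53
W016,650,68.7
W016,1350,97.6
W016,1500,26.37
W016,1950,66.29
W017,650,94.37
W017,1350,95.72
W017,1500,39.62
W017,1950,22.51

Each (well, column) pair becomes one row: 3 × 4 = 12 rows.
For example, (W015, 650) → porosity=98.2.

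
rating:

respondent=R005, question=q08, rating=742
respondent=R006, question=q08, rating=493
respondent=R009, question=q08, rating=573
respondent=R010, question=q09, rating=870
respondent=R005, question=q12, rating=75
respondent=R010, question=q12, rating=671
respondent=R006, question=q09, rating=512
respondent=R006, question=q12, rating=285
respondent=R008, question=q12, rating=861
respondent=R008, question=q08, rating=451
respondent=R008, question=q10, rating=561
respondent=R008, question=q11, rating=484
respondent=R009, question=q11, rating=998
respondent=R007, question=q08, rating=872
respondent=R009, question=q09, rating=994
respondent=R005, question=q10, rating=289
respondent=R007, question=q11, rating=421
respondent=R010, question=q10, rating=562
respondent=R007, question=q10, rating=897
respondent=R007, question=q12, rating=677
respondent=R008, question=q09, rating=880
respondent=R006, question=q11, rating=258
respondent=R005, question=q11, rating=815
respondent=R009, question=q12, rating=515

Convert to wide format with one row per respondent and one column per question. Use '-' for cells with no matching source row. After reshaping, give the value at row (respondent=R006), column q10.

No long-format row has respondent=R006 and question=q10, so the cell is -.

-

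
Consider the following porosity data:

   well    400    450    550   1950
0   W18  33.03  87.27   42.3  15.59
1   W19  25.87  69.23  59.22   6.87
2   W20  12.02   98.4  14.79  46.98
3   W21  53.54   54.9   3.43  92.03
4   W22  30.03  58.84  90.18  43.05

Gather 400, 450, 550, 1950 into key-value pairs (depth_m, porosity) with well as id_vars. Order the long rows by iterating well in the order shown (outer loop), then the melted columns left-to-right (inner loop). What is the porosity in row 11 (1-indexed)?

20 rows total (5 × 4). Row 11: index ⌊(11-1)/4⌋ = 2 into well → W20; (11-1) mod 4 = 2 into the melted columns → 550.
So row 11 is (W20, 550, 14.79); porosity = 14.79.

14.79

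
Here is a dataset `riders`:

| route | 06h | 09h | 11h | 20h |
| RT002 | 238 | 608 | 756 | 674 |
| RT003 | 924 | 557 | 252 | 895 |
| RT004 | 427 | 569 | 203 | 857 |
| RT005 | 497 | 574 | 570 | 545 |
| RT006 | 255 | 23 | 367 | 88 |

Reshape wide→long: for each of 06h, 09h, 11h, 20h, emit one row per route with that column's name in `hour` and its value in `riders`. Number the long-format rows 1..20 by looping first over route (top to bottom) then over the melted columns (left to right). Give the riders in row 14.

20 rows total (5 × 4). Row 14: index ⌊(14-1)/4⌋ = 3 into route → RT005; (14-1) mod 4 = 1 into the melted columns → 09h.
So row 14 is (RT005, 09h, 574); riders = 574.

574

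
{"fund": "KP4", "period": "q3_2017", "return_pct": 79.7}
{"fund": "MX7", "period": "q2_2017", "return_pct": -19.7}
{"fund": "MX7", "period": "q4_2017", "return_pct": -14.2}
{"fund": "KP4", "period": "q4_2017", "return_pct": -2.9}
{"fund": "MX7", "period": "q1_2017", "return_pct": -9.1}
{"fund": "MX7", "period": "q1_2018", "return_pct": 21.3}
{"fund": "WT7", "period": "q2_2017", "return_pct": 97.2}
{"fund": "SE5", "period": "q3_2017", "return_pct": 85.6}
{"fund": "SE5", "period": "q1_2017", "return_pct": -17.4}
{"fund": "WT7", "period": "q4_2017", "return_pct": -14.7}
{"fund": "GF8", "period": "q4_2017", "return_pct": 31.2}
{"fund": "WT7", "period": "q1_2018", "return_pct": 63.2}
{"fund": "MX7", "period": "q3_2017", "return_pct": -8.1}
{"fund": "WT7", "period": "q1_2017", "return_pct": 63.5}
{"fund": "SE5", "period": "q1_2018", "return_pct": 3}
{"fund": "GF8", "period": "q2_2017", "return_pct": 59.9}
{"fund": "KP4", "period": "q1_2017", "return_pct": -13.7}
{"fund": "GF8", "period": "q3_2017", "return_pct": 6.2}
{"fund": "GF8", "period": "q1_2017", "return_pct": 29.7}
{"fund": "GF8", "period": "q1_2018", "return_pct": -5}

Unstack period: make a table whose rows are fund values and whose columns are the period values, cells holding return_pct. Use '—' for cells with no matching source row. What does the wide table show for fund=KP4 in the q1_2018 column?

—

No long-format row has fund=KP4 and period=q1_2018, so the cell is —.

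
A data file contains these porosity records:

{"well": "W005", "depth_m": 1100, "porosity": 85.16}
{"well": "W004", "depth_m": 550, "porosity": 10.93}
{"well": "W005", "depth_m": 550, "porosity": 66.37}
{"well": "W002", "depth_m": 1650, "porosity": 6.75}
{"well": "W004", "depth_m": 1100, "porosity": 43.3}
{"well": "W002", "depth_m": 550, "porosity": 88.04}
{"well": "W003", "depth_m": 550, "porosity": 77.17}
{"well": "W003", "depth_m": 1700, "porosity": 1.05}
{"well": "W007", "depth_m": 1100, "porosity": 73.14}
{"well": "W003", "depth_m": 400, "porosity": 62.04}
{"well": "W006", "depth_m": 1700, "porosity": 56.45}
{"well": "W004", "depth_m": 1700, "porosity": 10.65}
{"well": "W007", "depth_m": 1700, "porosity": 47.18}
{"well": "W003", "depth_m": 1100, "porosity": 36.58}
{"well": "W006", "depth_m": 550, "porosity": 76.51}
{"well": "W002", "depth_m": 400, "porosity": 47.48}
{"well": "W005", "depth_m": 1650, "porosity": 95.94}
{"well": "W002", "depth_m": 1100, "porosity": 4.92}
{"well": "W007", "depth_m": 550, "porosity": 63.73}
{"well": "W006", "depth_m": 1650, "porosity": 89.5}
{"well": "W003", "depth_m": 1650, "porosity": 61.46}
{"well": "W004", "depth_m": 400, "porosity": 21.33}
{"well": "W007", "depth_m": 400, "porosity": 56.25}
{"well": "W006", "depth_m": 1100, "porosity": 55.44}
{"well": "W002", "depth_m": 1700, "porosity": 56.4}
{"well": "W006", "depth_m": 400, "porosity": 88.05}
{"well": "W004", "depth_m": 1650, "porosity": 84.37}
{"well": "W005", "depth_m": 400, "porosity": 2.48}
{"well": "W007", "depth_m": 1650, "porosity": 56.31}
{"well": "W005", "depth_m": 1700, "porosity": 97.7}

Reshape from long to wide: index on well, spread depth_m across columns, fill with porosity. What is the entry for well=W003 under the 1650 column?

Wide layout: rows indexed by well, columns are the 5 distinct depth_m values (1100, 550, 1650, 1700, 400).
Cell (well=W003, depth_m=1650) draws from the long row where well=W003 and depth_m=1650, which has porosity=61.46.

61.46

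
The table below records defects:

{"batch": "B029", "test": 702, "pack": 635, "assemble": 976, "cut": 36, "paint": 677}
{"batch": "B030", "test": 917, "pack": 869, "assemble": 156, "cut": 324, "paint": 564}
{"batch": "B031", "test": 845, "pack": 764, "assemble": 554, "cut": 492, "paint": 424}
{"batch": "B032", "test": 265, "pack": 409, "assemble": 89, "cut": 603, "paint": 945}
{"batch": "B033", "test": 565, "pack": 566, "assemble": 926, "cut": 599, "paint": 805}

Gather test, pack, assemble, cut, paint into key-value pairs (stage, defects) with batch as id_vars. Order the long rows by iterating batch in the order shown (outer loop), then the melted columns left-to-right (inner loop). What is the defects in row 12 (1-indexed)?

25 rows total (5 × 5). Row 12: index ⌊(12-1)/5⌋ = 2 into batch → B031; (12-1) mod 5 = 1 into the melted columns → pack.
So row 12 is (B031, pack, 764); defects = 764.

764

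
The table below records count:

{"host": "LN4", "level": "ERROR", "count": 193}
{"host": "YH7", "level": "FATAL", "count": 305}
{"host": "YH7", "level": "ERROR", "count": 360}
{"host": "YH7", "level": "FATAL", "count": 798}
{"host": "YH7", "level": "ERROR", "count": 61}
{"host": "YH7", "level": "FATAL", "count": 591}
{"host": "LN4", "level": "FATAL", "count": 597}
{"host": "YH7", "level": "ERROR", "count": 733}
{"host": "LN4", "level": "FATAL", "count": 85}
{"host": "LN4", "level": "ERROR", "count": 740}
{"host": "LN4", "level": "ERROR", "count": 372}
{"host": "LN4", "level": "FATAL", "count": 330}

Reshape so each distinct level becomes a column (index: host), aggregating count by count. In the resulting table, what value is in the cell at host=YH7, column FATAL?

Rows with host=YH7 and level=FATAL: count values are 305, 798, 591.
3 rows match — count = 3.

3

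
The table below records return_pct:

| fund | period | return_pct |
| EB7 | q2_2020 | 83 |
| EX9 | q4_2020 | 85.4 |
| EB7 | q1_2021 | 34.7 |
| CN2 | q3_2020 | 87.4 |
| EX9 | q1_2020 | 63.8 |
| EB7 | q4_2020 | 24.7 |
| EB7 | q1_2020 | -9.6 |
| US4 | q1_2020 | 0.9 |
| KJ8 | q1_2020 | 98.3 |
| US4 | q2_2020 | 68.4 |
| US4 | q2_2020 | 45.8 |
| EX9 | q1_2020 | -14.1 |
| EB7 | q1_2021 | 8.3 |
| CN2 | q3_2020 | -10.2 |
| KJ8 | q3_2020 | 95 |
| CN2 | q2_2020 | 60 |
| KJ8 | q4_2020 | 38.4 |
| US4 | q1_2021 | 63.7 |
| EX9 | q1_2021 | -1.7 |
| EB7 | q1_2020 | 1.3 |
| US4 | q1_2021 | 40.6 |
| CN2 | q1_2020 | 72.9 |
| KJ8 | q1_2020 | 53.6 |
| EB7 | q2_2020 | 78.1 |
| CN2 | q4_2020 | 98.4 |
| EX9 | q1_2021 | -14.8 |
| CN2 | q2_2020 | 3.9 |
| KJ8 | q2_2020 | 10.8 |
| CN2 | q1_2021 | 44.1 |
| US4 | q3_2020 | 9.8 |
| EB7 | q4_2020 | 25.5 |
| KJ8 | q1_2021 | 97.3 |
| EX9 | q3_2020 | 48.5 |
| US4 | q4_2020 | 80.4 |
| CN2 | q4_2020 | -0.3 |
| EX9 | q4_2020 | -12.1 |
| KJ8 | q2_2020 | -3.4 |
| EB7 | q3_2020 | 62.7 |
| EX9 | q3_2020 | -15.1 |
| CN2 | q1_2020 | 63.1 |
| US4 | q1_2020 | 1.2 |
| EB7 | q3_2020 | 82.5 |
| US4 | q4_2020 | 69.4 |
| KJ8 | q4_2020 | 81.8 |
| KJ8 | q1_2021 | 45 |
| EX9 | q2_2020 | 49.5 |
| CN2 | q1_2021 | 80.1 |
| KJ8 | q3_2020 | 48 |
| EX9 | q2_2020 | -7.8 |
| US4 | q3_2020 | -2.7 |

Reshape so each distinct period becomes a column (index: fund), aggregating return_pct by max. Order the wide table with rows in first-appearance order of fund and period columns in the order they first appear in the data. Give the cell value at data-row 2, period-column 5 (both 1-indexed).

63.8

With rows in first-appearance order of fund, row 2 is fund=EX9. period columns in first-appearance order: q2_2020, q4_2020, q1_2021, q3_2020, q1_2020; column 5 is q1_2020.
Long rows with fund=EX9, period=q1_2020: max(63.8, -14.1) = 63.8.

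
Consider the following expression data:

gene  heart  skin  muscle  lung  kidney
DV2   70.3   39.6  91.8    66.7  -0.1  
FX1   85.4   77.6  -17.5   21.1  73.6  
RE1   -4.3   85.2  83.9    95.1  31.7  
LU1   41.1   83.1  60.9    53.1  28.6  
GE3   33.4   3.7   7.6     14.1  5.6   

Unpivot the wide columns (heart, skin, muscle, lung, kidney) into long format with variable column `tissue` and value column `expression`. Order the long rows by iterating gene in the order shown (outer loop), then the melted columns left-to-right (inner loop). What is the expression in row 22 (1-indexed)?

25 rows total (5 × 5). Row 22: index ⌊(22-1)/5⌋ = 4 into gene → GE3; (22-1) mod 5 = 1 into the melted columns → skin.
So row 22 is (GE3, skin, 3.7); expression = 3.7.

3.7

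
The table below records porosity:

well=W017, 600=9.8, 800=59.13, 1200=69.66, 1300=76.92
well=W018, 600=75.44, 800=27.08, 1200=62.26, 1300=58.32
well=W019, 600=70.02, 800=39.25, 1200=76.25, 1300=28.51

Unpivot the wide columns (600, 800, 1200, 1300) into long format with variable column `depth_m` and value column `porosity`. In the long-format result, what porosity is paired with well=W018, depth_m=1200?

Unpivoting turns each (well, wide-column) pair into one long row.
The wide cell at row W018, column 1200 holds 62.26, so the long row (W018, 1200) has porosity=62.26.

62.26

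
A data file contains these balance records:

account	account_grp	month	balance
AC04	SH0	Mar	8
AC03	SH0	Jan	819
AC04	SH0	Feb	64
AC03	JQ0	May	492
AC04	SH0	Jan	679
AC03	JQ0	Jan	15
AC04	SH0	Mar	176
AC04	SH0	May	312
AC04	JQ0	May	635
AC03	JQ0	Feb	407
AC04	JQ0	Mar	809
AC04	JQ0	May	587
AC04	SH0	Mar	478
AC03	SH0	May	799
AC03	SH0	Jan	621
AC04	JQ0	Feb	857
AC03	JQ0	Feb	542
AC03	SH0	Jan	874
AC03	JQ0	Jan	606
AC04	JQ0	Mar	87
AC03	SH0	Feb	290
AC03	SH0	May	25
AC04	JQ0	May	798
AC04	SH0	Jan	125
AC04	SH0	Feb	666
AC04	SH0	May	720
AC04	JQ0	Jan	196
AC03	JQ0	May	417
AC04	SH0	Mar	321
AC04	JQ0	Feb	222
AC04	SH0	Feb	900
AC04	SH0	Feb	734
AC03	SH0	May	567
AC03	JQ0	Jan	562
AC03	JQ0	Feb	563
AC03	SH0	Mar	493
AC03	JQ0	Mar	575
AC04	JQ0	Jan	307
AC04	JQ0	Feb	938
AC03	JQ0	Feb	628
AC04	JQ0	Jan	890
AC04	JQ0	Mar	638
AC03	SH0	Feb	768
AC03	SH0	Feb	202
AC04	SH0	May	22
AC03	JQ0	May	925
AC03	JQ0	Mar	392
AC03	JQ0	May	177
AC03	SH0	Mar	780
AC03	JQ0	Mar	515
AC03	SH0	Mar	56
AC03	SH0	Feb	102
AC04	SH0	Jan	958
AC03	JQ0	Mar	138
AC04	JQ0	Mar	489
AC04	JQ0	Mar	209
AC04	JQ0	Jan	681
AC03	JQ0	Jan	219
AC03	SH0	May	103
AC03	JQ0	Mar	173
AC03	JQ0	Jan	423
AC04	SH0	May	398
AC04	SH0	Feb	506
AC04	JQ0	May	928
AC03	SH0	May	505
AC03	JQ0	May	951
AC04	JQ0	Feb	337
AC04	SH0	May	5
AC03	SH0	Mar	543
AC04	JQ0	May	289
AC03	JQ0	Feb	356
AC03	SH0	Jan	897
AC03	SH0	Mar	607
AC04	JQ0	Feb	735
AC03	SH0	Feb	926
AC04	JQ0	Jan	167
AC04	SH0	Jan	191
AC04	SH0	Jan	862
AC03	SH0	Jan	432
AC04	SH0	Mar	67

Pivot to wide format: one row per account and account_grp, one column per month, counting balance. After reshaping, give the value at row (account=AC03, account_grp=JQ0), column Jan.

5

Rows with account=AC03, account_grp=JQ0 and month=Jan: balance values are 15, 606, 562, 219, 423.
5 rows match — count = 5.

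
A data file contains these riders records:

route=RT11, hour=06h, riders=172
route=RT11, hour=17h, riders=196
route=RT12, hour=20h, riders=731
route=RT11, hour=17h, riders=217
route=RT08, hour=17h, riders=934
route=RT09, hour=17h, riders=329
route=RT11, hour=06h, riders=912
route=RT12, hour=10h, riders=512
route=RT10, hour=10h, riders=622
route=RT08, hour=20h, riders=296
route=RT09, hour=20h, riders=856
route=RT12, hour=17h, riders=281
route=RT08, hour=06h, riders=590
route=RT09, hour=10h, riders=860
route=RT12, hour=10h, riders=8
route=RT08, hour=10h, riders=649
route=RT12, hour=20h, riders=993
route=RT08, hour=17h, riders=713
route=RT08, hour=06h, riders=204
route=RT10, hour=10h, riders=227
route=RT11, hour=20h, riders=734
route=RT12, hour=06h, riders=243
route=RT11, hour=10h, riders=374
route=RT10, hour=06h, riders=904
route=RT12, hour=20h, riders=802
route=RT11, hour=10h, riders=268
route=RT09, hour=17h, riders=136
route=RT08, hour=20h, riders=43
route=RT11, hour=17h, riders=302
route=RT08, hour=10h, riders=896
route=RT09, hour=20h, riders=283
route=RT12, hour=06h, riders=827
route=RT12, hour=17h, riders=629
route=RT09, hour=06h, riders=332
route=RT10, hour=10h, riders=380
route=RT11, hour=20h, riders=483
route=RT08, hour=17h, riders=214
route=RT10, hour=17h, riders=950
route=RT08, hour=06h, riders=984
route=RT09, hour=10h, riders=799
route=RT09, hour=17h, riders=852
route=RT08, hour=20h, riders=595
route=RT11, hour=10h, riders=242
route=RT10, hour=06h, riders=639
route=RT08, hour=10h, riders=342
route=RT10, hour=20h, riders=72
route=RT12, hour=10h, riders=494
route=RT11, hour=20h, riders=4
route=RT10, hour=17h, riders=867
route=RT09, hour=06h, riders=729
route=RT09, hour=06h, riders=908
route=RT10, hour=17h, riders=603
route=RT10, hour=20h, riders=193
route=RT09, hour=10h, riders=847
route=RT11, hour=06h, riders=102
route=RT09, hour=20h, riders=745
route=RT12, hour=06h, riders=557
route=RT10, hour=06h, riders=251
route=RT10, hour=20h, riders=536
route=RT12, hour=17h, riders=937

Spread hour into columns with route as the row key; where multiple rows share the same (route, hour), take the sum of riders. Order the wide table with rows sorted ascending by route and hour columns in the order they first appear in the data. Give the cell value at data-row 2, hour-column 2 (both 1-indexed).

1317

With rows sorted ascending by route, row 2 is route=RT09. hour columns in first-appearance order: 06h, 17h, 20h, 10h; column 2 is 17h.
Long rows with route=RT09, hour=17h: 329 + 136 + 852 = 1317.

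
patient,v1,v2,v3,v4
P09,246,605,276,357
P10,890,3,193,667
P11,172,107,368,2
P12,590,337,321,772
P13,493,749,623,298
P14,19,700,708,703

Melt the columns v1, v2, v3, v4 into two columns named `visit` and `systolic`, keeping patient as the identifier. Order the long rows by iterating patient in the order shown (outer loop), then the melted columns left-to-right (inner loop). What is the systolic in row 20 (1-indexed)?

298

24 rows total (6 × 4). Row 20: index ⌊(20-1)/4⌋ = 4 into patient → P13; (20-1) mod 4 = 3 into the melted columns → v4.
So row 20 is (P13, v4, 298); systolic = 298.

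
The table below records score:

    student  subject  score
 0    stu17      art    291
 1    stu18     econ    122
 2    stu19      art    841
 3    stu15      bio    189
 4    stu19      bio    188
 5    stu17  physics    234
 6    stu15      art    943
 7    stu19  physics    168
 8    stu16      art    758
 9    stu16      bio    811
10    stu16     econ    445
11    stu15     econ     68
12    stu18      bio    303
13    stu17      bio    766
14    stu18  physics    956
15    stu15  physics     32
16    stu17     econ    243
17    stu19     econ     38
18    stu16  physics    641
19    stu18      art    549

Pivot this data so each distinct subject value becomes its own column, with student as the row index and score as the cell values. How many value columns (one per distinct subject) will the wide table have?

4

4 distinct subject values: physics, econ, bio, art.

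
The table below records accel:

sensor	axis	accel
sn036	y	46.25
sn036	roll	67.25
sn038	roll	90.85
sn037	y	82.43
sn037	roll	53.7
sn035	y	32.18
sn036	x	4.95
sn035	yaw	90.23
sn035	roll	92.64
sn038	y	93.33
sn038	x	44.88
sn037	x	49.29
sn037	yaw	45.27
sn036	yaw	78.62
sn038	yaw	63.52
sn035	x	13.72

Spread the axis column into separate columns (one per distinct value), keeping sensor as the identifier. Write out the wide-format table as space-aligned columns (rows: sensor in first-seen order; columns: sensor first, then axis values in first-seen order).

Columns: sensor plus the 4 distinct axis values (y, roll, x, yaw).
For example, row sn036 column y takes accel=46.25 from the long row (sn036, y).

sensor  y      roll   x      yaw  
sn036   46.25  67.25  4.95   78.62
sn038   93.33  90.85  44.88  63.52
sn037   82.43  53.7   49.29  45.27
sn035   32.18  92.64  13.72  90.23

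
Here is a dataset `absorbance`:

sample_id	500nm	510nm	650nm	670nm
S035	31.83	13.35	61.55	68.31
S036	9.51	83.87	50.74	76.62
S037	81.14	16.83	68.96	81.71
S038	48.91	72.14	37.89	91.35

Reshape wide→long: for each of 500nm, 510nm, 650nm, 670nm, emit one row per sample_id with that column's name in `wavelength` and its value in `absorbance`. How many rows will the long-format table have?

16

4 sample_id values × 4 melted columns = 16 rows.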